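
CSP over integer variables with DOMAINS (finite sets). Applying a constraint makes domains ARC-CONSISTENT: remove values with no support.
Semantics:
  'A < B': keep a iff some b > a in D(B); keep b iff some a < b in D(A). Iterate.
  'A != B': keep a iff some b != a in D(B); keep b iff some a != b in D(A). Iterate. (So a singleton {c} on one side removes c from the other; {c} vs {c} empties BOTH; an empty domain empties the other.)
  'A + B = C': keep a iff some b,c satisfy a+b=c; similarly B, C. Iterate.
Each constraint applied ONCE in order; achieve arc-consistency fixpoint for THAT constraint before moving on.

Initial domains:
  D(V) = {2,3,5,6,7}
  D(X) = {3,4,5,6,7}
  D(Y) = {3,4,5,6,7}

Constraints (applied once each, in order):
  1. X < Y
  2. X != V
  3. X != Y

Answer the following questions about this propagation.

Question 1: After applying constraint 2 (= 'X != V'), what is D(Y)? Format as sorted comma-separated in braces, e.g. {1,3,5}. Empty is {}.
Constraint 1 (X < Y) on D(X)={3,4,5,6,7} D(Y)={3,4,5,6,7}: X {3,4,5,6,7}->{3,4,5,6}; Y {3,4,5,6,7}->{4,5,6,7}
Constraint 2 (X != V) on D(X)={3,4,5,6} D(V)={2,3,5,6,7}: no change
So after constraint 2: D(Y) = {4,5,6,7}

Answer: {4,5,6,7}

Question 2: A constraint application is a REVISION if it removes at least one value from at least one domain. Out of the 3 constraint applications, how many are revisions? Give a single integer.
Constraint 1 (X < Y) on D(X)={3,4,5,6,7} D(Y)={3,4,5,6,7}: X {3,4,5,6,7}->{3,4,5,6}; Y {3,4,5,6,7}->{4,5,6,7} => REVISION
Constraint 2 (X != V) on D(X)={3,4,5,6} D(V)={2,3,5,6,7}: no change => not a revision
Constraint 3 (X != Y) on D(X)={3,4,5,6} D(Y)={4,5,6,7}: no change => not a revision
Total revisions = 1

Answer: 1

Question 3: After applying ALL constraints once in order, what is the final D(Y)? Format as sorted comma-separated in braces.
Constraint 1 (X < Y) on D(X)={3,4,5,6,7} D(Y)={3,4,5,6,7}: X {3,4,5,6,7}->{3,4,5,6}; Y {3,4,5,6,7}->{4,5,6,7}
Constraint 2 (X != V) on D(X)={3,4,5,6} D(V)={2,3,5,6,7}: no change
Constraint 3 (X != Y) on D(X)={3,4,5,6} D(Y)={4,5,6,7}: no change
So after all 3 constraints: D(Y) = {4,5,6,7}

Answer: {4,5,6,7}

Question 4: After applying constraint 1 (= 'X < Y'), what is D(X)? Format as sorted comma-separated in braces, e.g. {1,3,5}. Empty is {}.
Answer: {3,4,5,6}

Derivation:
Constraint 1 (X < Y) on D(X)={3,4,5,6,7} D(Y)={3,4,5,6,7}: X {3,4,5,6,7}->{3,4,5,6}; Y {3,4,5,6,7}->{4,5,6,7}
So after constraint 1: D(X) = {3,4,5,6}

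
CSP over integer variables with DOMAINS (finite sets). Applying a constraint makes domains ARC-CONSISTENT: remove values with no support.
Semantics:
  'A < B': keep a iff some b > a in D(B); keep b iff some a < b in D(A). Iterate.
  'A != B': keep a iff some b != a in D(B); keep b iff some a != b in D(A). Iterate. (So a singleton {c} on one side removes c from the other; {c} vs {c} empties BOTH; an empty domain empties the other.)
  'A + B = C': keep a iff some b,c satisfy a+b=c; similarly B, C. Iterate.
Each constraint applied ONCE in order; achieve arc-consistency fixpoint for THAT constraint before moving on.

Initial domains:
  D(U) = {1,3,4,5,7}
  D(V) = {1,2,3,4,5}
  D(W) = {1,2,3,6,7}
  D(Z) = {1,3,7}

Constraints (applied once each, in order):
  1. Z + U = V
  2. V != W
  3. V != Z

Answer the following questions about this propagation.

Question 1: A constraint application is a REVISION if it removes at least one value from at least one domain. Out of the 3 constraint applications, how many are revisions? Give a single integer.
Answer: 1

Derivation:
Constraint 1 (Z + U = V) on D(Z)={1,3,7} D(U)={1,3,4,5,7} D(V)={1,2,3,4,5}: Z {1,3,7}->{1,3}; U {1,3,4,5,7}->{1,3,4}; V {1,2,3,4,5}->{2,4,5} => REVISION
Constraint 2 (V != W) on D(V)={2,4,5} D(W)={1,2,3,6,7}: no change => not a revision
Constraint 3 (V != Z) on D(V)={2,4,5} D(Z)={1,3}: no change => not a revision
Total revisions = 1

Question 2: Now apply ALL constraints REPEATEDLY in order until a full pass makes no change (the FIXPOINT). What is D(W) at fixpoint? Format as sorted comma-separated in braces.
Answer: {1,2,3,6,7}

Derivation:
pass 0 (initial): D(W)={1,2,3,6,7}
pass 1: U {1,3,4,5,7}->{1,3,4}; V {1,2,3,4,5}->{2,4,5}; Z {1,3,7}->{1,3}
pass 2: no change
Fixpoint after 2 passes: D(W) = {1,2,3,6,7}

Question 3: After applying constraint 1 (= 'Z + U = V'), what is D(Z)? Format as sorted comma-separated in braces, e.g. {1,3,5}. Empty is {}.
Constraint 1 (Z + U = V) on D(Z)={1,3,7} D(U)={1,3,4,5,7} D(V)={1,2,3,4,5}: Z {1,3,7}->{1,3}; U {1,3,4,5,7}->{1,3,4}; V {1,2,3,4,5}->{2,4,5}
So after constraint 1: D(Z) = {1,3}

Answer: {1,3}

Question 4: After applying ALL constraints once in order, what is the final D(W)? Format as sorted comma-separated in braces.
Constraint 1 (Z + U = V) on D(Z)={1,3,7} D(U)={1,3,4,5,7} D(V)={1,2,3,4,5}: Z {1,3,7}->{1,3}; U {1,3,4,5,7}->{1,3,4}; V {1,2,3,4,5}->{2,4,5}
Constraint 2 (V != W) on D(V)={2,4,5} D(W)={1,2,3,6,7}: no change
Constraint 3 (V != Z) on D(V)={2,4,5} D(Z)={1,3}: no change
So after all 3 constraints: D(W) = {1,2,3,6,7}

Answer: {1,2,3,6,7}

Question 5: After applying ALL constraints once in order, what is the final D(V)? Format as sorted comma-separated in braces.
Answer: {2,4,5}

Derivation:
Constraint 1 (Z + U = V) on D(Z)={1,3,7} D(U)={1,3,4,5,7} D(V)={1,2,3,4,5}: Z {1,3,7}->{1,3}; U {1,3,4,5,7}->{1,3,4}; V {1,2,3,4,5}->{2,4,5}
Constraint 2 (V != W) on D(V)={2,4,5} D(W)={1,2,3,6,7}: no change
Constraint 3 (V != Z) on D(V)={2,4,5} D(Z)={1,3}: no change
So after all 3 constraints: D(V) = {2,4,5}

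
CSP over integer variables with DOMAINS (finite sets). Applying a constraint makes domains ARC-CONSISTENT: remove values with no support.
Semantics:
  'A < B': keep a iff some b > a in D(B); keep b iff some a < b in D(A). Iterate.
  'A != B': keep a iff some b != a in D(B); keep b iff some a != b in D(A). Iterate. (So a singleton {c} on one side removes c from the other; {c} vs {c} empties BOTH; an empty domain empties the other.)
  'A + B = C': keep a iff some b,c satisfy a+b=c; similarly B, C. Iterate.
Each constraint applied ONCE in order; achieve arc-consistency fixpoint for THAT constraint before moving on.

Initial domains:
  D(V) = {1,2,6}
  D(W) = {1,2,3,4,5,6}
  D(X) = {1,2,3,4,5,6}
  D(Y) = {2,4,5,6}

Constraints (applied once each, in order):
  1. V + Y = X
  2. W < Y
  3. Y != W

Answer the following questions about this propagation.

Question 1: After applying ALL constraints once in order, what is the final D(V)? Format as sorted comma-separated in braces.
Answer: {1,2}

Derivation:
Constraint 1 (V + Y = X) on D(V)={1,2,6} D(Y)={2,4,5,6} D(X)={1,2,3,4,5,6}: V {1,2,6}->{1,2}; Y {2,4,5,6}->{2,4,5}; X {1,2,3,4,5,6}->{3,4,5,6}
Constraint 2 (W < Y) on D(W)={1,2,3,4,5,6} D(Y)={2,4,5}: W {1,2,3,4,5,6}->{1,2,3,4}
Constraint 3 (Y != W) on D(Y)={2,4,5} D(W)={1,2,3,4}: no change
So after all 3 constraints: D(V) = {1,2}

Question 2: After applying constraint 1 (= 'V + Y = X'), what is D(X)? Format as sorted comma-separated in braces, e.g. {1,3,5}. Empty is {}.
Answer: {3,4,5,6}

Derivation:
Constraint 1 (V + Y = X) on D(V)={1,2,6} D(Y)={2,4,5,6} D(X)={1,2,3,4,5,6}: V {1,2,6}->{1,2}; Y {2,4,5,6}->{2,4,5}; X {1,2,3,4,5,6}->{3,4,5,6}
So after constraint 1: D(X) = {3,4,5,6}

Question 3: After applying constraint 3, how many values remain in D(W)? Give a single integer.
Answer: 4

Derivation:
Constraint 1 (V + Y = X) on D(V)={1,2,6} D(Y)={2,4,5,6} D(X)={1,2,3,4,5,6}: V {1,2,6}->{1,2}; Y {2,4,5,6}->{2,4,5}; X {1,2,3,4,5,6}->{3,4,5,6}
Constraint 2 (W < Y) on D(W)={1,2,3,4,5,6} D(Y)={2,4,5}: W {1,2,3,4,5,6}->{1,2,3,4}
Constraint 3 (Y != W) on D(Y)={2,4,5} D(W)={1,2,3,4}: no change
So after constraint 3: D(W)={1,2,3,4}, size = 4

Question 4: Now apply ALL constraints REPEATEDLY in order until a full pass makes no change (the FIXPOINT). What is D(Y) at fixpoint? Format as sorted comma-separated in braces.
Answer: {2,4,5}

Derivation:
pass 0 (initial): D(Y)={2,4,5,6}
pass 1: V {1,2,6}->{1,2}; W {1,2,3,4,5,6}->{1,2,3,4}; X {1,2,3,4,5,6}->{3,4,5,6}; Y {2,4,5,6}->{2,4,5}
pass 2: no change
Fixpoint after 2 passes: D(Y) = {2,4,5}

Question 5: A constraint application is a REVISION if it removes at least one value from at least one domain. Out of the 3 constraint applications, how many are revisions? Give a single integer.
Constraint 1 (V + Y = X) on D(V)={1,2,6} D(Y)={2,4,5,6} D(X)={1,2,3,4,5,6}: V {1,2,6}->{1,2}; Y {2,4,5,6}->{2,4,5}; X {1,2,3,4,5,6}->{3,4,5,6} => REVISION
Constraint 2 (W < Y) on D(W)={1,2,3,4,5,6} D(Y)={2,4,5}: W {1,2,3,4,5,6}->{1,2,3,4} => REVISION
Constraint 3 (Y != W) on D(Y)={2,4,5} D(W)={1,2,3,4}: no change => not a revision
Total revisions = 2

Answer: 2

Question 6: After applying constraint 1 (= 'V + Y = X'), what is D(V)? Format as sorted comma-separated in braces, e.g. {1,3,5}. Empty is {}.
Answer: {1,2}

Derivation:
Constraint 1 (V + Y = X) on D(V)={1,2,6} D(Y)={2,4,5,6} D(X)={1,2,3,4,5,6}: V {1,2,6}->{1,2}; Y {2,4,5,6}->{2,4,5}; X {1,2,3,4,5,6}->{3,4,5,6}
So after constraint 1: D(V) = {1,2}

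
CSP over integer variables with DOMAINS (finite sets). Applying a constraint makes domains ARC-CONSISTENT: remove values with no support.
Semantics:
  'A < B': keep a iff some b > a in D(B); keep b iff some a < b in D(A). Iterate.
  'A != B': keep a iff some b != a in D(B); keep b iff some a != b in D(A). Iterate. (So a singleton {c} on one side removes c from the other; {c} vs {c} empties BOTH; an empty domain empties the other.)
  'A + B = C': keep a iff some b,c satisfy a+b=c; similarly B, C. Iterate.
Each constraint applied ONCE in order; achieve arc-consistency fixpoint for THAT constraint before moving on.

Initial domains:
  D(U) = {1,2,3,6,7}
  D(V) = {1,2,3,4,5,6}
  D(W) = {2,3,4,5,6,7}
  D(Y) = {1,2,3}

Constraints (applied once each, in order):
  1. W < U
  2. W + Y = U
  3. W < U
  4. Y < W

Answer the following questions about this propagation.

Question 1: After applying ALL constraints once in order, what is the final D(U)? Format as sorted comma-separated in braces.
Constraint 1 (W < U) on D(W)={2,3,4,5,6,7} D(U)={1,2,3,6,7}: W {2,3,4,5,6,7}->{2,3,4,5,6}; U {1,2,3,6,7}->{3,6,7}
Constraint 2 (W + Y = U) on D(W)={2,3,4,5,6} D(Y)={1,2,3} D(U)={3,6,7}: no change
Constraint 3 (W < U) on D(W)={2,3,4,5,6} D(U)={3,6,7}: no change
Constraint 4 (Y < W) on D(Y)={1,2,3} D(W)={2,3,4,5,6}: no change
So after all 4 constraints: D(U) = {3,6,7}

Answer: {3,6,7}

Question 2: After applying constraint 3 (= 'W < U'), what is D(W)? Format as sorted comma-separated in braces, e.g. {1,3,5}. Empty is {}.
Constraint 1 (W < U) on D(W)={2,3,4,5,6,7} D(U)={1,2,3,6,7}: W {2,3,4,5,6,7}->{2,3,4,5,6}; U {1,2,3,6,7}->{3,6,7}
Constraint 2 (W + Y = U) on D(W)={2,3,4,5,6} D(Y)={1,2,3} D(U)={3,6,7}: no change
Constraint 3 (W < U) on D(W)={2,3,4,5,6} D(U)={3,6,7}: no change
So after constraint 3: D(W) = {2,3,4,5,6}

Answer: {2,3,4,5,6}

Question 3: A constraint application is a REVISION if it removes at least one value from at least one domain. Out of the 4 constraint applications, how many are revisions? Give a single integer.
Answer: 1

Derivation:
Constraint 1 (W < U) on D(W)={2,3,4,5,6,7} D(U)={1,2,3,6,7}: W {2,3,4,5,6,7}->{2,3,4,5,6}; U {1,2,3,6,7}->{3,6,7} => REVISION
Constraint 2 (W + Y = U) on D(W)={2,3,4,5,6} D(Y)={1,2,3} D(U)={3,6,7}: no change => not a revision
Constraint 3 (W < U) on D(W)={2,3,4,5,6} D(U)={3,6,7}: no change => not a revision
Constraint 4 (Y < W) on D(Y)={1,2,3} D(W)={2,3,4,5,6}: no change => not a revision
Total revisions = 1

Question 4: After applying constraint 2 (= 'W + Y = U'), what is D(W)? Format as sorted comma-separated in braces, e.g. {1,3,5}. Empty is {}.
Constraint 1 (W < U) on D(W)={2,3,4,5,6,7} D(U)={1,2,3,6,7}: W {2,3,4,5,6,7}->{2,3,4,5,6}; U {1,2,3,6,7}->{3,6,7}
Constraint 2 (W + Y = U) on D(W)={2,3,4,5,6} D(Y)={1,2,3} D(U)={3,6,7}: no change
So after constraint 2: D(W) = {2,3,4,5,6}

Answer: {2,3,4,5,6}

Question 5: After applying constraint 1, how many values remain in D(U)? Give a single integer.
Constraint 1 (W < U) on D(W)={2,3,4,5,6,7} D(U)={1,2,3,6,7}: W {2,3,4,5,6,7}->{2,3,4,5,6}; U {1,2,3,6,7}->{3,6,7}
So after constraint 1: D(U)={3,6,7}, size = 3

Answer: 3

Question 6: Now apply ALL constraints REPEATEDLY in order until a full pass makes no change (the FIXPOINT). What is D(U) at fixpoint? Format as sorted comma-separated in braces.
pass 0 (initial): D(U)={1,2,3,6,7}
pass 1: U {1,2,3,6,7}->{3,6,7}; W {2,3,4,5,6,7}->{2,3,4,5,6}
pass 2: no change
Fixpoint after 2 passes: D(U) = {3,6,7}

Answer: {3,6,7}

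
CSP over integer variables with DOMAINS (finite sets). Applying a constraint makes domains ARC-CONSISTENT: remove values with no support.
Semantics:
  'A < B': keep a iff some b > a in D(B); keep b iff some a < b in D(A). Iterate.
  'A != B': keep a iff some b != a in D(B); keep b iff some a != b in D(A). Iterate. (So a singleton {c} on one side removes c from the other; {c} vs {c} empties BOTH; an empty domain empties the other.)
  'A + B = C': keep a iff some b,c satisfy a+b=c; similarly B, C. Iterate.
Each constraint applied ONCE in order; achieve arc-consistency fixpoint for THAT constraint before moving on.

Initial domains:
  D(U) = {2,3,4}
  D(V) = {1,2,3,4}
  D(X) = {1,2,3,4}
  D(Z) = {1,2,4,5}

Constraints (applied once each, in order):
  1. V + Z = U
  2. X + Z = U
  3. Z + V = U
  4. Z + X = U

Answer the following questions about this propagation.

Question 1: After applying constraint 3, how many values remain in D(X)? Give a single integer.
Answer: 3

Derivation:
Constraint 1 (V + Z = U) on D(V)={1,2,3,4} D(Z)={1,2,4,5} D(U)={2,3,4}: V {1,2,3,4}->{1,2,3}; Z {1,2,4,5}->{1,2}
Constraint 2 (X + Z = U) on D(X)={1,2,3,4} D(Z)={1,2} D(U)={2,3,4}: X {1,2,3,4}->{1,2,3}
Constraint 3 (Z + V = U) on D(Z)={1,2} D(V)={1,2,3} D(U)={2,3,4}: no change
So after constraint 3: D(X)={1,2,3}, size = 3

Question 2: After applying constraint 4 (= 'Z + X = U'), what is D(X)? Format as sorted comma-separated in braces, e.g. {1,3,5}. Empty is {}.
Constraint 1 (V + Z = U) on D(V)={1,2,3,4} D(Z)={1,2,4,5} D(U)={2,3,4}: V {1,2,3,4}->{1,2,3}; Z {1,2,4,5}->{1,2}
Constraint 2 (X + Z = U) on D(X)={1,2,3,4} D(Z)={1,2} D(U)={2,3,4}: X {1,2,3,4}->{1,2,3}
Constraint 3 (Z + V = U) on D(Z)={1,2} D(V)={1,2,3} D(U)={2,3,4}: no change
Constraint 4 (Z + X = U) on D(Z)={1,2} D(X)={1,2,3} D(U)={2,3,4}: no change
So after constraint 4: D(X) = {1,2,3}

Answer: {1,2,3}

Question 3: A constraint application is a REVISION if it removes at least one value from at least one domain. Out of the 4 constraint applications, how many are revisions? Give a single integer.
Answer: 2

Derivation:
Constraint 1 (V + Z = U) on D(V)={1,2,3,4} D(Z)={1,2,4,5} D(U)={2,3,4}: V {1,2,3,4}->{1,2,3}; Z {1,2,4,5}->{1,2} => REVISION
Constraint 2 (X + Z = U) on D(X)={1,2,3,4} D(Z)={1,2} D(U)={2,3,4}: X {1,2,3,4}->{1,2,3} => REVISION
Constraint 3 (Z + V = U) on D(Z)={1,2} D(V)={1,2,3} D(U)={2,3,4}: no change => not a revision
Constraint 4 (Z + X = U) on D(Z)={1,2} D(X)={1,2,3} D(U)={2,3,4}: no change => not a revision
Total revisions = 2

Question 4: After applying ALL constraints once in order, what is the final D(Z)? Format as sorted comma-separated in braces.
Answer: {1,2}

Derivation:
Constraint 1 (V + Z = U) on D(V)={1,2,3,4} D(Z)={1,2,4,5} D(U)={2,3,4}: V {1,2,3,4}->{1,2,3}; Z {1,2,4,5}->{1,2}
Constraint 2 (X + Z = U) on D(X)={1,2,3,4} D(Z)={1,2} D(U)={2,3,4}: X {1,2,3,4}->{1,2,3}
Constraint 3 (Z + V = U) on D(Z)={1,2} D(V)={1,2,3} D(U)={2,3,4}: no change
Constraint 4 (Z + X = U) on D(Z)={1,2} D(X)={1,2,3} D(U)={2,3,4}: no change
So after all 4 constraints: D(Z) = {1,2}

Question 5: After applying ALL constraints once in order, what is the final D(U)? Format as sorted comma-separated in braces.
Constraint 1 (V + Z = U) on D(V)={1,2,3,4} D(Z)={1,2,4,5} D(U)={2,3,4}: V {1,2,3,4}->{1,2,3}; Z {1,2,4,5}->{1,2}
Constraint 2 (X + Z = U) on D(X)={1,2,3,4} D(Z)={1,2} D(U)={2,3,4}: X {1,2,3,4}->{1,2,3}
Constraint 3 (Z + V = U) on D(Z)={1,2} D(V)={1,2,3} D(U)={2,3,4}: no change
Constraint 4 (Z + X = U) on D(Z)={1,2} D(X)={1,2,3} D(U)={2,3,4}: no change
So after all 4 constraints: D(U) = {2,3,4}

Answer: {2,3,4}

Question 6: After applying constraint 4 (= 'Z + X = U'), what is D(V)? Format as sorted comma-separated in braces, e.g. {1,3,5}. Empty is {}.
Constraint 1 (V + Z = U) on D(V)={1,2,3,4} D(Z)={1,2,4,5} D(U)={2,3,4}: V {1,2,3,4}->{1,2,3}; Z {1,2,4,5}->{1,2}
Constraint 2 (X + Z = U) on D(X)={1,2,3,4} D(Z)={1,2} D(U)={2,3,4}: X {1,2,3,4}->{1,2,3}
Constraint 3 (Z + V = U) on D(Z)={1,2} D(V)={1,2,3} D(U)={2,3,4}: no change
Constraint 4 (Z + X = U) on D(Z)={1,2} D(X)={1,2,3} D(U)={2,3,4}: no change
So after constraint 4: D(V) = {1,2,3}

Answer: {1,2,3}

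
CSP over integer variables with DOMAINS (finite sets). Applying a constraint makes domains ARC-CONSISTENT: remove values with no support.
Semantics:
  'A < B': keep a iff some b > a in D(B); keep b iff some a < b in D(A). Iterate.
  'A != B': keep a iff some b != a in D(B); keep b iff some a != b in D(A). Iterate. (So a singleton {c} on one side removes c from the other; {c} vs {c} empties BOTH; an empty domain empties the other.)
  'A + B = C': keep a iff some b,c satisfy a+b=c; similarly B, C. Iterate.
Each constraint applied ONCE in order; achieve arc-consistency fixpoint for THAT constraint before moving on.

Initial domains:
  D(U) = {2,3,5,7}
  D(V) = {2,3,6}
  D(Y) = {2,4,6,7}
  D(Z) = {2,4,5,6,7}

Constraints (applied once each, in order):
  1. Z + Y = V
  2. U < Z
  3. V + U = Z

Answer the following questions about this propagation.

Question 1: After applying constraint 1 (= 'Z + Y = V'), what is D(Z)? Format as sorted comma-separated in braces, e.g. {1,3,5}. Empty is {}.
Answer: {2,4}

Derivation:
Constraint 1 (Z + Y = V) on D(Z)={2,4,5,6,7} D(Y)={2,4,6,7} D(V)={2,3,6}: Z {2,4,5,6,7}->{2,4}; Y {2,4,6,7}->{2,4}; V {2,3,6}->{6}
So after constraint 1: D(Z) = {2,4}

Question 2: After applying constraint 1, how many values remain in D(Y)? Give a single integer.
Constraint 1 (Z + Y = V) on D(Z)={2,4,5,6,7} D(Y)={2,4,6,7} D(V)={2,3,6}: Z {2,4,5,6,7}->{2,4}; Y {2,4,6,7}->{2,4}; V {2,3,6}->{6}
So after constraint 1: D(Y)={2,4}, size = 2

Answer: 2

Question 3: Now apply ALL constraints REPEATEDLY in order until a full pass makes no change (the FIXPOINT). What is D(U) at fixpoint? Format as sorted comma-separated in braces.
pass 0 (initial): D(U)={2,3,5,7}
pass 1: U {2,3,5,7}->{}; V {2,3,6}->{}; Y {2,4,6,7}->{2,4}; Z {2,4,5,6,7}->{}
pass 2: Y {2,4}->{}
pass 3: no change
Fixpoint after 3 passes: D(U) = {}

Answer: {}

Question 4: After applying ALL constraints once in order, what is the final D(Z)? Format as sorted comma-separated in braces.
Answer: {}

Derivation:
Constraint 1 (Z + Y = V) on D(Z)={2,4,5,6,7} D(Y)={2,4,6,7} D(V)={2,3,6}: Z {2,4,5,6,7}->{2,4}; Y {2,4,6,7}->{2,4}; V {2,3,6}->{6}
Constraint 2 (U < Z) on D(U)={2,3,5,7} D(Z)={2,4}: U {2,3,5,7}->{2,3}; Z {2,4}->{4}
Constraint 3 (V + U = Z) on D(V)={6} D(U)={2,3} D(Z)={4}: V {6}->{}; U {2,3}->{}; Z {4}->{}
So after all 3 constraints: D(Z) = {}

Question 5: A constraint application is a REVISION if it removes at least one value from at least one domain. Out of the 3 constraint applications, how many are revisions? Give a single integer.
Answer: 3

Derivation:
Constraint 1 (Z + Y = V) on D(Z)={2,4,5,6,7} D(Y)={2,4,6,7} D(V)={2,3,6}: Z {2,4,5,6,7}->{2,4}; Y {2,4,6,7}->{2,4}; V {2,3,6}->{6} => REVISION
Constraint 2 (U < Z) on D(U)={2,3,5,7} D(Z)={2,4}: U {2,3,5,7}->{2,3}; Z {2,4}->{4} => REVISION
Constraint 3 (V + U = Z) on D(V)={6} D(U)={2,3} D(Z)={4}: V {6}->{}; U {2,3}->{}; Z {4}->{} => REVISION
Total revisions = 3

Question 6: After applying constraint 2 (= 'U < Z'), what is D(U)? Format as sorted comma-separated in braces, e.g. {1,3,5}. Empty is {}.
Constraint 1 (Z + Y = V) on D(Z)={2,4,5,6,7} D(Y)={2,4,6,7} D(V)={2,3,6}: Z {2,4,5,6,7}->{2,4}; Y {2,4,6,7}->{2,4}; V {2,3,6}->{6}
Constraint 2 (U < Z) on D(U)={2,3,5,7} D(Z)={2,4}: U {2,3,5,7}->{2,3}; Z {2,4}->{4}
So after constraint 2: D(U) = {2,3}

Answer: {2,3}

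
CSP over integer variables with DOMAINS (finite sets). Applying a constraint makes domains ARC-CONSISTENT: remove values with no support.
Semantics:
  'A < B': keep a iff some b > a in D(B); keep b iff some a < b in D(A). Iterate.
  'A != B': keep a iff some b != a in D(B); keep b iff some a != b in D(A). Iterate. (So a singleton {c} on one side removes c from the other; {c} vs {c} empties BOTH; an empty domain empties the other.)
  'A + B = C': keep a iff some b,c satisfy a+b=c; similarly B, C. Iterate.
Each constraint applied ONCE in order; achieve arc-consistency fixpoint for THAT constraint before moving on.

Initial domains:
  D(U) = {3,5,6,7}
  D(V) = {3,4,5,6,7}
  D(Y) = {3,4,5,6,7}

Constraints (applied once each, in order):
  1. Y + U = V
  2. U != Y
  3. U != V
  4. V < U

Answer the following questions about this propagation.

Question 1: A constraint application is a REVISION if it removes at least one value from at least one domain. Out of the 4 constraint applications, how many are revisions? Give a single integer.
Answer: 3

Derivation:
Constraint 1 (Y + U = V) on D(Y)={3,4,5,6,7} D(U)={3,5,6,7} D(V)={3,4,5,6,7}: Y {3,4,5,6,7}->{3,4}; U {3,5,6,7}->{3}; V {3,4,5,6,7}->{6,7} => REVISION
Constraint 2 (U != Y) on D(U)={3} D(Y)={3,4}: Y {3,4}->{4} => REVISION
Constraint 3 (U != V) on D(U)={3} D(V)={6,7}: no change => not a revision
Constraint 4 (V < U) on D(V)={6,7} D(U)={3}: V {6,7}->{}; U {3}->{} => REVISION
Total revisions = 3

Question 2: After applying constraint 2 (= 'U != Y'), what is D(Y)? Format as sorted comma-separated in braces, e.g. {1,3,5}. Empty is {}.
Answer: {4}

Derivation:
Constraint 1 (Y + U = V) on D(Y)={3,4,5,6,7} D(U)={3,5,6,7} D(V)={3,4,5,6,7}: Y {3,4,5,6,7}->{3,4}; U {3,5,6,7}->{3}; V {3,4,5,6,7}->{6,7}
Constraint 2 (U != Y) on D(U)={3} D(Y)={3,4}: Y {3,4}->{4}
So after constraint 2: D(Y) = {4}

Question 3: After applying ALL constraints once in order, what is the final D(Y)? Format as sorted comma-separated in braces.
Answer: {4}

Derivation:
Constraint 1 (Y + U = V) on D(Y)={3,4,5,6,7} D(U)={3,5,6,7} D(V)={3,4,5,6,7}: Y {3,4,5,6,7}->{3,4}; U {3,5,6,7}->{3}; V {3,4,5,6,7}->{6,7}
Constraint 2 (U != Y) on D(U)={3} D(Y)={3,4}: Y {3,4}->{4}
Constraint 3 (U != V) on D(U)={3} D(V)={6,7}: no change
Constraint 4 (V < U) on D(V)={6,7} D(U)={3}: V {6,7}->{}; U {3}->{}
So after all 4 constraints: D(Y) = {4}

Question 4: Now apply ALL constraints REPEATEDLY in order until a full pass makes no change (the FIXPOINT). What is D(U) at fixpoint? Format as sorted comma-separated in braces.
Answer: {}

Derivation:
pass 0 (initial): D(U)={3,5,6,7}
pass 1: U {3,5,6,7}->{}; V {3,4,5,6,7}->{}; Y {3,4,5,6,7}->{4}
pass 2: Y {4}->{}
pass 3: no change
Fixpoint after 3 passes: D(U) = {}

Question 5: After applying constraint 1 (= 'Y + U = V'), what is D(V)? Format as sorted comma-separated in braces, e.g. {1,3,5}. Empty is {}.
Constraint 1 (Y + U = V) on D(Y)={3,4,5,6,7} D(U)={3,5,6,7} D(V)={3,4,5,6,7}: Y {3,4,5,6,7}->{3,4}; U {3,5,6,7}->{3}; V {3,4,5,6,7}->{6,7}
So after constraint 1: D(V) = {6,7}

Answer: {6,7}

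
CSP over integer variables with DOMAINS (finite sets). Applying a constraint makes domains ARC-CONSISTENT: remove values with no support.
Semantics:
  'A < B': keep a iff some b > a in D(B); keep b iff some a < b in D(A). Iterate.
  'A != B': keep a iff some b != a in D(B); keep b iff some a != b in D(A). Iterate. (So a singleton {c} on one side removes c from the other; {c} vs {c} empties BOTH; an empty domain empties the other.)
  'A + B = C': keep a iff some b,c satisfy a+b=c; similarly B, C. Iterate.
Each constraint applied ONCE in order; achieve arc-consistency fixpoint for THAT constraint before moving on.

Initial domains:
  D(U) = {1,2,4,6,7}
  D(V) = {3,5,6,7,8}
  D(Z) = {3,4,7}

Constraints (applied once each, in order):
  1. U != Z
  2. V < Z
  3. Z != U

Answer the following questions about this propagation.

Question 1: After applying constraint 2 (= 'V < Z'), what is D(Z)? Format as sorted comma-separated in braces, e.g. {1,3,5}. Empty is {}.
Answer: {4,7}

Derivation:
Constraint 1 (U != Z) on D(U)={1,2,4,6,7} D(Z)={3,4,7}: no change
Constraint 2 (V < Z) on D(V)={3,5,6,7,8} D(Z)={3,4,7}: V {3,5,6,7,8}->{3,5,6}; Z {3,4,7}->{4,7}
So after constraint 2: D(Z) = {4,7}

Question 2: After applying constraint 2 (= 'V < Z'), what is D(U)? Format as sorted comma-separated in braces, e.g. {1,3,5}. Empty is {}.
Answer: {1,2,4,6,7}

Derivation:
Constraint 1 (U != Z) on D(U)={1,2,4,6,7} D(Z)={3,4,7}: no change
Constraint 2 (V < Z) on D(V)={3,5,6,7,8} D(Z)={3,4,7}: V {3,5,6,7,8}->{3,5,6}; Z {3,4,7}->{4,7}
So after constraint 2: D(U) = {1,2,4,6,7}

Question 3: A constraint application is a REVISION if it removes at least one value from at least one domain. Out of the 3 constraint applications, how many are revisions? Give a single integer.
Answer: 1

Derivation:
Constraint 1 (U != Z) on D(U)={1,2,4,6,7} D(Z)={3,4,7}: no change => not a revision
Constraint 2 (V < Z) on D(V)={3,5,6,7,8} D(Z)={3,4,7}: V {3,5,6,7,8}->{3,5,6}; Z {3,4,7}->{4,7} => REVISION
Constraint 3 (Z != U) on D(Z)={4,7} D(U)={1,2,4,6,7}: no change => not a revision
Total revisions = 1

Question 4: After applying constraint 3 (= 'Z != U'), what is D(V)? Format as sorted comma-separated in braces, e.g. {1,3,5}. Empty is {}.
Constraint 1 (U != Z) on D(U)={1,2,4,6,7} D(Z)={3,4,7}: no change
Constraint 2 (V < Z) on D(V)={3,5,6,7,8} D(Z)={3,4,7}: V {3,5,6,7,8}->{3,5,6}; Z {3,4,7}->{4,7}
Constraint 3 (Z != U) on D(Z)={4,7} D(U)={1,2,4,6,7}: no change
So after constraint 3: D(V) = {3,5,6}

Answer: {3,5,6}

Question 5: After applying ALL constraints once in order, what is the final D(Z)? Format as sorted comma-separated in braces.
Constraint 1 (U != Z) on D(U)={1,2,4,6,7} D(Z)={3,4,7}: no change
Constraint 2 (V < Z) on D(V)={3,5,6,7,8} D(Z)={3,4,7}: V {3,5,6,7,8}->{3,5,6}; Z {3,4,7}->{4,7}
Constraint 3 (Z != U) on D(Z)={4,7} D(U)={1,2,4,6,7}: no change
So after all 3 constraints: D(Z) = {4,7}

Answer: {4,7}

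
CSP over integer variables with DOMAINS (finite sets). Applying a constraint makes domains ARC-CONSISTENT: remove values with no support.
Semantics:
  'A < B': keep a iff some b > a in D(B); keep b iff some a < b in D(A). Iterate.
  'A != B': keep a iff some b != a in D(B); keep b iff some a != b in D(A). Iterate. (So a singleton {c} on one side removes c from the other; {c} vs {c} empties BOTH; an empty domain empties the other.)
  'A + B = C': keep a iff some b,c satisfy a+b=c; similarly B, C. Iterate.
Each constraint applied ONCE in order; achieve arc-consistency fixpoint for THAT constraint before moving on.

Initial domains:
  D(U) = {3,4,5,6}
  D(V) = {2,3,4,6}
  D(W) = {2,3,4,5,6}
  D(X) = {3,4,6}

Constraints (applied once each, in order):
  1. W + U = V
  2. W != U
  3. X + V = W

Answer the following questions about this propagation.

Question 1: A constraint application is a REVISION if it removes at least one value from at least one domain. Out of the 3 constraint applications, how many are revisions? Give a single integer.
Constraint 1 (W + U = V) on D(W)={2,3,4,5,6} D(U)={3,4,5,6} D(V)={2,3,4,6}: W {2,3,4,5,6}->{2,3}; U {3,4,5,6}->{3,4}; V {2,3,4,6}->{6} => REVISION
Constraint 2 (W != U) on D(W)={2,3} D(U)={3,4}: no change => not a revision
Constraint 3 (X + V = W) on D(X)={3,4,6} D(V)={6} D(W)={2,3}: X {3,4,6}->{}; V {6}->{}; W {2,3}->{} => REVISION
Total revisions = 2

Answer: 2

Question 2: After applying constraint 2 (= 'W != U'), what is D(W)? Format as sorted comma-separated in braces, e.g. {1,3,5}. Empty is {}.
Constraint 1 (W + U = V) on D(W)={2,3,4,5,6} D(U)={3,4,5,6} D(V)={2,3,4,6}: W {2,3,4,5,6}->{2,3}; U {3,4,5,6}->{3,4}; V {2,3,4,6}->{6}
Constraint 2 (W != U) on D(W)={2,3} D(U)={3,4}: no change
So after constraint 2: D(W) = {2,3}

Answer: {2,3}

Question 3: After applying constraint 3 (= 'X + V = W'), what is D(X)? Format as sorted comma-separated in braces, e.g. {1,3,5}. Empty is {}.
Constraint 1 (W + U = V) on D(W)={2,3,4,5,6} D(U)={3,4,5,6} D(V)={2,3,4,6}: W {2,3,4,5,6}->{2,3}; U {3,4,5,6}->{3,4}; V {2,3,4,6}->{6}
Constraint 2 (W != U) on D(W)={2,3} D(U)={3,4}: no change
Constraint 3 (X + V = W) on D(X)={3,4,6} D(V)={6} D(W)={2,3}: X {3,4,6}->{}; V {6}->{}; W {2,3}->{}
So after constraint 3: D(X) = {}

Answer: {}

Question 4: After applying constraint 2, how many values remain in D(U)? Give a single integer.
Answer: 2

Derivation:
Constraint 1 (W + U = V) on D(W)={2,3,4,5,6} D(U)={3,4,5,6} D(V)={2,3,4,6}: W {2,3,4,5,6}->{2,3}; U {3,4,5,6}->{3,4}; V {2,3,4,6}->{6}
Constraint 2 (W != U) on D(W)={2,3} D(U)={3,4}: no change
So after constraint 2: D(U)={3,4}, size = 2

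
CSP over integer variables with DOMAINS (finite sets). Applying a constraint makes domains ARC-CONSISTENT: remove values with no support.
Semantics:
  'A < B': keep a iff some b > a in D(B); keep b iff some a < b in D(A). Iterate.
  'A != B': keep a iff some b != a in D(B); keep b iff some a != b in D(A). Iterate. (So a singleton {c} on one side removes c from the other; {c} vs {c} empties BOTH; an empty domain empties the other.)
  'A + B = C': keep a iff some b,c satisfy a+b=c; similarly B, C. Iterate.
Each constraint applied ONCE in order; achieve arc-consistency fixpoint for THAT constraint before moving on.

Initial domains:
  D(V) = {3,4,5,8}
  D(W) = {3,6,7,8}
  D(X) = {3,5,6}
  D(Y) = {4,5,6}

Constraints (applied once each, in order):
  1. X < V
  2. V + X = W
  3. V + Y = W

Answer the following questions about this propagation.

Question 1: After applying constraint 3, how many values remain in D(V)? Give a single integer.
Answer: 1

Derivation:
Constraint 1 (X < V) on D(X)={3,5,6} D(V)={3,4,5,8}: V {3,4,5,8}->{4,5,8}
Constraint 2 (V + X = W) on D(V)={4,5,8} D(X)={3,5,6} D(W)={3,6,7,8}: V {4,5,8}->{4,5}; X {3,5,6}->{3}; W {3,6,7,8}->{7,8}
Constraint 3 (V + Y = W) on D(V)={4,5} D(Y)={4,5,6} D(W)={7,8}: V {4,5}->{4}; Y {4,5,6}->{4}; W {7,8}->{8}
So after constraint 3: D(V)={4}, size = 1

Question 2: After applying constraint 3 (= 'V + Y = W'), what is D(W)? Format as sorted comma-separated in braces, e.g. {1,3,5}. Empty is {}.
Answer: {8}

Derivation:
Constraint 1 (X < V) on D(X)={3,5,6} D(V)={3,4,5,8}: V {3,4,5,8}->{4,5,8}
Constraint 2 (V + X = W) on D(V)={4,5,8} D(X)={3,5,6} D(W)={3,6,7,8}: V {4,5,8}->{4,5}; X {3,5,6}->{3}; W {3,6,7,8}->{7,8}
Constraint 3 (V + Y = W) on D(V)={4,5} D(Y)={4,5,6} D(W)={7,8}: V {4,5}->{4}; Y {4,5,6}->{4}; W {7,8}->{8}
So after constraint 3: D(W) = {8}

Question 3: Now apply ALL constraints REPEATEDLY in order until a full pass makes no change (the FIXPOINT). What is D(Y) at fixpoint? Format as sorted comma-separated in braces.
Answer: {}

Derivation:
pass 0 (initial): D(Y)={4,5,6}
pass 1: V {3,4,5,8}->{4}; W {3,6,7,8}->{8}; X {3,5,6}->{3}; Y {4,5,6}->{4}
pass 2: V {4}->{}; W {8}->{}; X {3}->{}; Y {4}->{}
pass 3: no change
Fixpoint after 3 passes: D(Y) = {}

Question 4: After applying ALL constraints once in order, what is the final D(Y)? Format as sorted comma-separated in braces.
Constraint 1 (X < V) on D(X)={3,5,6} D(V)={3,4,5,8}: V {3,4,5,8}->{4,5,8}
Constraint 2 (V + X = W) on D(V)={4,5,8} D(X)={3,5,6} D(W)={3,6,7,8}: V {4,5,8}->{4,5}; X {3,5,6}->{3}; W {3,6,7,8}->{7,8}
Constraint 3 (V + Y = W) on D(V)={4,5} D(Y)={4,5,6} D(W)={7,8}: V {4,5}->{4}; Y {4,5,6}->{4}; W {7,8}->{8}
So after all 3 constraints: D(Y) = {4}

Answer: {4}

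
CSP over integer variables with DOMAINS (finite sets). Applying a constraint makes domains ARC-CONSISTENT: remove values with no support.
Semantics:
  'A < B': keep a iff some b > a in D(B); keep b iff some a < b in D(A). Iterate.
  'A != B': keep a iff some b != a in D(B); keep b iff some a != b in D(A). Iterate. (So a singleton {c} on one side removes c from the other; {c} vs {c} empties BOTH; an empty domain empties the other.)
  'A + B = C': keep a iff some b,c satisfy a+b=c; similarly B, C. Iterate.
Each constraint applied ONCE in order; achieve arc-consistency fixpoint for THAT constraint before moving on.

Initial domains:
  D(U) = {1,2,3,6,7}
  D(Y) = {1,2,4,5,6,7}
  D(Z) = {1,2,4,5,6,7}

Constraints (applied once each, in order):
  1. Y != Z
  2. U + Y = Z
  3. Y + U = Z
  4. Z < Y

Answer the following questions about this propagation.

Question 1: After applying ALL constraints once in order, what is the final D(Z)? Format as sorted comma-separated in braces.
Constraint 1 (Y != Z) on D(Y)={1,2,4,5,6,7} D(Z)={1,2,4,5,6,7}: no change
Constraint 2 (U + Y = Z) on D(U)={1,2,3,6,7} D(Y)={1,2,4,5,6,7} D(Z)={1,2,4,5,6,7}: U {1,2,3,6,7}->{1,2,3,6}; Y {1,2,4,5,6,7}->{1,2,4,5,6}; Z {1,2,4,5,6,7}->{2,4,5,6,7}
Constraint 3 (Y + U = Z) on D(Y)={1,2,4,5,6} D(U)={1,2,3,6} D(Z)={2,4,5,6,7}: no change
Constraint 4 (Z < Y) on D(Z)={2,4,5,6,7} D(Y)={1,2,4,5,6}: Z {2,4,5,6,7}->{2,4,5}; Y {1,2,4,5,6}->{4,5,6}
So after all 4 constraints: D(Z) = {2,4,5}

Answer: {2,4,5}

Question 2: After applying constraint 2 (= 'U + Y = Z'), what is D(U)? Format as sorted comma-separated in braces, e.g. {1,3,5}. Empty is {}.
Answer: {1,2,3,6}

Derivation:
Constraint 1 (Y != Z) on D(Y)={1,2,4,5,6,7} D(Z)={1,2,4,5,6,7}: no change
Constraint 2 (U + Y = Z) on D(U)={1,2,3,6,7} D(Y)={1,2,4,5,6,7} D(Z)={1,2,4,5,6,7}: U {1,2,3,6,7}->{1,2,3,6}; Y {1,2,4,5,6,7}->{1,2,4,5,6}; Z {1,2,4,5,6,7}->{2,4,5,6,7}
So after constraint 2: D(U) = {1,2,3,6}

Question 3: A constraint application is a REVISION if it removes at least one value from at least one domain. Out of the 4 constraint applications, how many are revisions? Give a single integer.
Answer: 2

Derivation:
Constraint 1 (Y != Z) on D(Y)={1,2,4,5,6,7} D(Z)={1,2,4,5,6,7}: no change => not a revision
Constraint 2 (U + Y = Z) on D(U)={1,2,3,6,7} D(Y)={1,2,4,5,6,7} D(Z)={1,2,4,5,6,7}: U {1,2,3,6,7}->{1,2,3,6}; Y {1,2,4,5,6,7}->{1,2,4,5,6}; Z {1,2,4,5,6,7}->{2,4,5,6,7} => REVISION
Constraint 3 (Y + U = Z) on D(Y)={1,2,4,5,6} D(U)={1,2,3,6} D(Z)={2,4,5,6,7}: no change => not a revision
Constraint 4 (Z < Y) on D(Z)={2,4,5,6,7} D(Y)={1,2,4,5,6}: Z {2,4,5,6,7}->{2,4,5}; Y {1,2,4,5,6}->{4,5,6} => REVISION
Total revisions = 2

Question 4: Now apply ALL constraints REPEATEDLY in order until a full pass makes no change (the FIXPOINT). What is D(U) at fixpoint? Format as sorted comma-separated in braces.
pass 0 (initial): D(U)={1,2,3,6,7}
pass 1: U {1,2,3,6,7}->{1,2,3,6}; Y {1,2,4,5,6,7}->{4,5,6}; Z {1,2,4,5,6,7}->{2,4,5}
pass 2: U {1,2,3,6}->{1}; Y {4,5,6}->{}; Z {2,4,5}->{}
pass 3: U {1}->{}
pass 4: no change
Fixpoint after 4 passes: D(U) = {}

Answer: {}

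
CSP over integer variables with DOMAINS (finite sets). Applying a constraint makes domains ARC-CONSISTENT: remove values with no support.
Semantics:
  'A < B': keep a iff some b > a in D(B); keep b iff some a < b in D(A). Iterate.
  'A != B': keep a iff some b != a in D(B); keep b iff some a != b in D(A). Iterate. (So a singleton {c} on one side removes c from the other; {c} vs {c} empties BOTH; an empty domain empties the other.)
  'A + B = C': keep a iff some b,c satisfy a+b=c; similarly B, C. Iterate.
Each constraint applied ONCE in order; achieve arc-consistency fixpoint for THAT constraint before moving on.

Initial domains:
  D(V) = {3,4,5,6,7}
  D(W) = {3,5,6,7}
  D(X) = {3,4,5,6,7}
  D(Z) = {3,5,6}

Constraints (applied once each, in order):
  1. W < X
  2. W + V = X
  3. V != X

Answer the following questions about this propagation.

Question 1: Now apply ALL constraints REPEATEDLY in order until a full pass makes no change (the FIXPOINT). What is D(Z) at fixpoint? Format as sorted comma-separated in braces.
pass 0 (initial): D(Z)={3,5,6}
pass 1: V {3,4,5,6,7}->{3,4}; W {3,5,6,7}->{3}; X {3,4,5,6,7}->{6,7}
pass 2: no change
Fixpoint after 2 passes: D(Z) = {3,5,6}

Answer: {3,5,6}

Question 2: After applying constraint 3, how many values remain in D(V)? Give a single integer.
Answer: 2

Derivation:
Constraint 1 (W < X) on D(W)={3,5,6,7} D(X)={3,4,5,6,7}: W {3,5,6,7}->{3,5,6}; X {3,4,5,6,7}->{4,5,6,7}
Constraint 2 (W + V = X) on D(W)={3,5,6} D(V)={3,4,5,6,7} D(X)={4,5,6,7}: W {3,5,6}->{3}; V {3,4,5,6,7}->{3,4}; X {4,5,6,7}->{6,7}
Constraint 3 (V != X) on D(V)={3,4} D(X)={6,7}: no change
So after constraint 3: D(V)={3,4}, size = 2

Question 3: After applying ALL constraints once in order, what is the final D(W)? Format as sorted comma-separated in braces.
Constraint 1 (W < X) on D(W)={3,5,6,7} D(X)={3,4,5,6,7}: W {3,5,6,7}->{3,5,6}; X {3,4,5,6,7}->{4,5,6,7}
Constraint 2 (W + V = X) on D(W)={3,5,6} D(V)={3,4,5,6,7} D(X)={4,5,6,7}: W {3,5,6}->{3}; V {3,4,5,6,7}->{3,4}; X {4,5,6,7}->{6,7}
Constraint 3 (V != X) on D(V)={3,4} D(X)={6,7}: no change
So after all 3 constraints: D(W) = {3}

Answer: {3}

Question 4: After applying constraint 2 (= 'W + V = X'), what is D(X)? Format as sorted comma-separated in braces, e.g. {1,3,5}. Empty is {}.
Answer: {6,7}

Derivation:
Constraint 1 (W < X) on D(W)={3,5,6,7} D(X)={3,4,5,6,7}: W {3,5,6,7}->{3,5,6}; X {3,4,5,6,7}->{4,5,6,7}
Constraint 2 (W + V = X) on D(W)={3,5,6} D(V)={3,4,5,6,7} D(X)={4,5,6,7}: W {3,5,6}->{3}; V {3,4,5,6,7}->{3,4}; X {4,5,6,7}->{6,7}
So after constraint 2: D(X) = {6,7}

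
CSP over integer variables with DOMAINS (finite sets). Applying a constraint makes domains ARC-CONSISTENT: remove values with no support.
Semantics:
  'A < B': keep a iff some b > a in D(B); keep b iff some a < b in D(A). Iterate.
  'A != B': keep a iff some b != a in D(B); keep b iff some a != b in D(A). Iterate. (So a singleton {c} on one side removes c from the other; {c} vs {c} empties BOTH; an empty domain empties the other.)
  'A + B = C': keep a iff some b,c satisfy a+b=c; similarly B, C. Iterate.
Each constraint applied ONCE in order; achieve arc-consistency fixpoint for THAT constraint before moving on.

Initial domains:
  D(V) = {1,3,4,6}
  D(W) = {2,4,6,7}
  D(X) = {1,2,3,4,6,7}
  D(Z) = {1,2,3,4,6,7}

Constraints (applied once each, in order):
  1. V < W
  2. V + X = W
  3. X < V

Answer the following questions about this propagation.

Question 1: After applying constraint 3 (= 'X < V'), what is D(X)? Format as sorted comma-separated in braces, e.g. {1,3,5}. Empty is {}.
Constraint 1 (V < W) on D(V)={1,3,4,6} D(W)={2,4,6,7}: no change
Constraint 2 (V + X = W) on D(V)={1,3,4,6} D(X)={1,2,3,4,6,7} D(W)={2,4,6,7}: X {1,2,3,4,6,7}->{1,2,3,4,6}
Constraint 3 (X < V) on D(X)={1,2,3,4,6} D(V)={1,3,4,6}: X {1,2,3,4,6}->{1,2,3,4}; V {1,3,4,6}->{3,4,6}
So after constraint 3: D(X) = {1,2,3,4}

Answer: {1,2,3,4}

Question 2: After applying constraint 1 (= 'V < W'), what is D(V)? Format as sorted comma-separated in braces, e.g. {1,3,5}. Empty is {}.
Constraint 1 (V < W) on D(V)={1,3,4,6} D(W)={2,4,6,7}: no change
So after constraint 1: D(V) = {1,3,4,6}

Answer: {1,3,4,6}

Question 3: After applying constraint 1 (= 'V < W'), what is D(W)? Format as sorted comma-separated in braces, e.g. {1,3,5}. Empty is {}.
Constraint 1 (V < W) on D(V)={1,3,4,6} D(W)={2,4,6,7}: no change
So after constraint 1: D(W) = {2,4,6,7}

Answer: {2,4,6,7}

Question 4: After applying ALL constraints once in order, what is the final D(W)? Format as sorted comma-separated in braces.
Constraint 1 (V < W) on D(V)={1,3,4,6} D(W)={2,4,6,7}: no change
Constraint 2 (V + X = W) on D(V)={1,3,4,6} D(X)={1,2,3,4,6,7} D(W)={2,4,6,7}: X {1,2,3,4,6,7}->{1,2,3,4,6}
Constraint 3 (X < V) on D(X)={1,2,3,4,6} D(V)={1,3,4,6}: X {1,2,3,4,6}->{1,2,3,4}; V {1,3,4,6}->{3,4,6}
So after all 3 constraints: D(W) = {2,4,6,7}

Answer: {2,4,6,7}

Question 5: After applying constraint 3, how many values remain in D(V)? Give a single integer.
Constraint 1 (V < W) on D(V)={1,3,4,6} D(W)={2,4,6,7}: no change
Constraint 2 (V + X = W) on D(V)={1,3,4,6} D(X)={1,2,3,4,6,7} D(W)={2,4,6,7}: X {1,2,3,4,6,7}->{1,2,3,4,6}
Constraint 3 (X < V) on D(X)={1,2,3,4,6} D(V)={1,3,4,6}: X {1,2,3,4,6}->{1,2,3,4}; V {1,3,4,6}->{3,4,6}
So after constraint 3: D(V)={3,4,6}, size = 3

Answer: 3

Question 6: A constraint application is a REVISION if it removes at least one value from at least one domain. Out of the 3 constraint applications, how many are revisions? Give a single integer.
Constraint 1 (V < W) on D(V)={1,3,4,6} D(W)={2,4,6,7}: no change => not a revision
Constraint 2 (V + X = W) on D(V)={1,3,4,6} D(X)={1,2,3,4,6,7} D(W)={2,4,6,7}: X {1,2,3,4,6,7}->{1,2,3,4,6} => REVISION
Constraint 3 (X < V) on D(X)={1,2,3,4,6} D(V)={1,3,4,6}: X {1,2,3,4,6}->{1,2,3,4}; V {1,3,4,6}->{3,4,6} => REVISION
Total revisions = 2

Answer: 2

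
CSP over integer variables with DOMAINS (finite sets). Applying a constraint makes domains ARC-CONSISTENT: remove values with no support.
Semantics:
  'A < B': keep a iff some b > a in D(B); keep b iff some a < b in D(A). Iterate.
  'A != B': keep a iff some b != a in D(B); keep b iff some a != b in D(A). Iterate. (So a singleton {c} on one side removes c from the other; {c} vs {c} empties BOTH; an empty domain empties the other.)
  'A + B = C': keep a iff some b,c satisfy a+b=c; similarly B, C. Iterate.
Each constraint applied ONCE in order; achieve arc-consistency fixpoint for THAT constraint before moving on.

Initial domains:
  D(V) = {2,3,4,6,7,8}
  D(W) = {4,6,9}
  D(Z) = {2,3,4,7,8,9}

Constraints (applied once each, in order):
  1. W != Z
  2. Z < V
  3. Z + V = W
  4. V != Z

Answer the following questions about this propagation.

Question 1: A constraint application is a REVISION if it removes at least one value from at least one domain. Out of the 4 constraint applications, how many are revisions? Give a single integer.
Answer: 2

Derivation:
Constraint 1 (W != Z) on D(W)={4,6,9} D(Z)={2,3,4,7,8,9}: no change => not a revision
Constraint 2 (Z < V) on D(Z)={2,3,4,7,8,9} D(V)={2,3,4,6,7,8}: Z {2,3,4,7,8,9}->{2,3,4,7}; V {2,3,4,6,7,8}->{3,4,6,7,8} => REVISION
Constraint 3 (Z + V = W) on D(Z)={2,3,4,7} D(V)={3,4,6,7,8} D(W)={4,6,9}: Z {2,3,4,7}->{2,3}; V {3,4,6,7,8}->{3,4,6,7}; W {4,6,9}->{6,9} => REVISION
Constraint 4 (V != Z) on D(V)={3,4,6,7} D(Z)={2,3}: no change => not a revision
Total revisions = 2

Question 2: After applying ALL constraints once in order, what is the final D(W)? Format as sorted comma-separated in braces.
Answer: {6,9}

Derivation:
Constraint 1 (W != Z) on D(W)={4,6,9} D(Z)={2,3,4,7,8,9}: no change
Constraint 2 (Z < V) on D(Z)={2,3,4,7,8,9} D(V)={2,3,4,6,7,8}: Z {2,3,4,7,8,9}->{2,3,4,7}; V {2,3,4,6,7,8}->{3,4,6,7,8}
Constraint 3 (Z + V = W) on D(Z)={2,3,4,7} D(V)={3,4,6,7,8} D(W)={4,6,9}: Z {2,3,4,7}->{2,3}; V {3,4,6,7,8}->{3,4,6,7}; W {4,6,9}->{6,9}
Constraint 4 (V != Z) on D(V)={3,4,6,7} D(Z)={2,3}: no change
So after all 4 constraints: D(W) = {6,9}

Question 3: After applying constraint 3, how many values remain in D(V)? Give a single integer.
Answer: 4

Derivation:
Constraint 1 (W != Z) on D(W)={4,6,9} D(Z)={2,3,4,7,8,9}: no change
Constraint 2 (Z < V) on D(Z)={2,3,4,7,8,9} D(V)={2,3,4,6,7,8}: Z {2,3,4,7,8,9}->{2,3,4,7}; V {2,3,4,6,7,8}->{3,4,6,7,8}
Constraint 3 (Z + V = W) on D(Z)={2,3,4,7} D(V)={3,4,6,7,8} D(W)={4,6,9}: Z {2,3,4,7}->{2,3}; V {3,4,6,7,8}->{3,4,6,7}; W {4,6,9}->{6,9}
So after constraint 3: D(V)={3,4,6,7}, size = 4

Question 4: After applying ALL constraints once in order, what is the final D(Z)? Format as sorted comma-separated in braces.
Answer: {2,3}

Derivation:
Constraint 1 (W != Z) on D(W)={4,6,9} D(Z)={2,3,4,7,8,9}: no change
Constraint 2 (Z < V) on D(Z)={2,3,4,7,8,9} D(V)={2,3,4,6,7,8}: Z {2,3,4,7,8,9}->{2,3,4,7}; V {2,3,4,6,7,8}->{3,4,6,7,8}
Constraint 3 (Z + V = W) on D(Z)={2,3,4,7} D(V)={3,4,6,7,8} D(W)={4,6,9}: Z {2,3,4,7}->{2,3}; V {3,4,6,7,8}->{3,4,6,7}; W {4,6,9}->{6,9}
Constraint 4 (V != Z) on D(V)={3,4,6,7} D(Z)={2,3}: no change
So after all 4 constraints: D(Z) = {2,3}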